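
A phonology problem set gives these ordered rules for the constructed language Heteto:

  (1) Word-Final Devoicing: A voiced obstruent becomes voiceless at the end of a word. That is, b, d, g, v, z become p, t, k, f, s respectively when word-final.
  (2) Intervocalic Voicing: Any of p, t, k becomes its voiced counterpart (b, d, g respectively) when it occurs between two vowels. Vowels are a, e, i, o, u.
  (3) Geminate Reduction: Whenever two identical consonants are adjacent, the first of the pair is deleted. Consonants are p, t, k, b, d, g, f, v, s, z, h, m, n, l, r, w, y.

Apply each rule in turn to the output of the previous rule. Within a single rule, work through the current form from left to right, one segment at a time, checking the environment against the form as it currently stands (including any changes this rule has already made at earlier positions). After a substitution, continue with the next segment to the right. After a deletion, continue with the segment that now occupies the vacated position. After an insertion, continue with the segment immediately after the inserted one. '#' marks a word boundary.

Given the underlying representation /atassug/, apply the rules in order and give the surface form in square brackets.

[adasuk]

(1) Word-Final Devoicing: [atassug] → [atassuk]
(2) Intervocalic Voicing: [atassuk] → [adassuk]
(3) Geminate Reduction: [adassuk] → [adasuk]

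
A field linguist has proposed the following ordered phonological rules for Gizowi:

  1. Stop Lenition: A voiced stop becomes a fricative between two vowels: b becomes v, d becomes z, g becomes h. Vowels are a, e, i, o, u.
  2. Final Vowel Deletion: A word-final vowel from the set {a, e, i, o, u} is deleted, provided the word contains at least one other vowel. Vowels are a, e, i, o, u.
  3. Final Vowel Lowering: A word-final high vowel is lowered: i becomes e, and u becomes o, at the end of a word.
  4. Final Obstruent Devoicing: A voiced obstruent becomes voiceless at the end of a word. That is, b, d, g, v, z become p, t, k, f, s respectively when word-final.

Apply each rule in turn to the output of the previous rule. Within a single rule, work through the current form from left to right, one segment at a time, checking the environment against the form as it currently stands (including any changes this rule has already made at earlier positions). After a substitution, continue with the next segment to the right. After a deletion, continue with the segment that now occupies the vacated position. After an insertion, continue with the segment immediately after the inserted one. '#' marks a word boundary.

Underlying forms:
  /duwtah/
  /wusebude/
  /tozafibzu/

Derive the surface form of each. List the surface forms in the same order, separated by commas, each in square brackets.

[duwtah], [wusevus], [tozafibs]

/duwtah/:
  1 Stop Lenition: no change — [duwtah]
  2 Final Vowel Deletion: no change — [duwtah]
  3 Final Vowel Lowering: no change — [duwtah]
  4 Final Obstruent Devoicing: no change — [duwtah]
/wusebude/:
  1 Stop Lenition: [wusebude] → [wusevuze]
  2 Final Vowel Deletion: [wusevuze] → [wusevuz]
  3 Final Vowel Lowering: no change — [wusevuz]
  4 Final Obstruent Devoicing: [wusevuz] → [wusevus]
/tozafibzu/:
  1 Stop Lenition: no change — [tozafibzu]
  2 Final Vowel Deletion: [tozafibzu] → [tozafibz]
  3 Final Vowel Lowering: no change — [tozafibz]
  4 Final Obstruent Devoicing: [tozafibz] → [tozafibs]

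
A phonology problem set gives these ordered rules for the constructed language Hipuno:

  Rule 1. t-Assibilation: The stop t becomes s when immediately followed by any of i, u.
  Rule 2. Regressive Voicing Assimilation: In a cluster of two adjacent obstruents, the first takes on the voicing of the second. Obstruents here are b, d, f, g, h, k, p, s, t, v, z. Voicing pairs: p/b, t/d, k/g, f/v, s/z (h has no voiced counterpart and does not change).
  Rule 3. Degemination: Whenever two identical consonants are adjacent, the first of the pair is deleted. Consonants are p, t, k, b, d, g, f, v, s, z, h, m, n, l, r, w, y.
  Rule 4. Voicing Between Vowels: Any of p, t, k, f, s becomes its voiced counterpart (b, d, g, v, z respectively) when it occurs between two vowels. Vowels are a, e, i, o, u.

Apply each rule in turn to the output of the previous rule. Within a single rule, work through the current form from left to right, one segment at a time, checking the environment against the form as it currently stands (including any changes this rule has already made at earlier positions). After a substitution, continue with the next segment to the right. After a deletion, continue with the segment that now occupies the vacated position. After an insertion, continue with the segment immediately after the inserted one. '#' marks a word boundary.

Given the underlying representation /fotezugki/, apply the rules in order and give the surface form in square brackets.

[fodezugi]

Rule 1 t-Assibilation: no change — [fotezugki]
Rule 2 Regressive Voicing Assimilation: [fotezugki] → [fotezukki]
Rule 3 Degemination: [fotezukki] → [fotezuki]
Rule 4 Voicing Between Vowels: [fotezuki] → [fodezugi]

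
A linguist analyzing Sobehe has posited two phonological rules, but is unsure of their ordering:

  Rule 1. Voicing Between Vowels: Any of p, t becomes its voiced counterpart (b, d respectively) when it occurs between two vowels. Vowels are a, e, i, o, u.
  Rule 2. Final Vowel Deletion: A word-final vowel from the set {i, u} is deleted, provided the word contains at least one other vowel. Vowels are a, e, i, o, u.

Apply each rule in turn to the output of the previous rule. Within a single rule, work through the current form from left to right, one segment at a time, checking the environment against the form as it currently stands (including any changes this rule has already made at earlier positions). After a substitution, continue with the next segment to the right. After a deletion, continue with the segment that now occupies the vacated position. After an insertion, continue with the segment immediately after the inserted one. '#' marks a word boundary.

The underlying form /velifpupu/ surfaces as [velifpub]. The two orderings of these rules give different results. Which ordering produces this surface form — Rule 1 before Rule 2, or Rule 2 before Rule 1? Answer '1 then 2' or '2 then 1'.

Order 1 then 2:
  1 Voicing Between Vowels: [velifpupu] → [velifpubu]
  2 Final Vowel Deletion: [velifpubu] → [velifpub]
  result: [velifpub]
Order 2 then 1:
  2 Final Vowel Deletion: [velifpupu] → [velifpup]
  1 Voicing Between Vowels: no change — [velifpup]
  result: [velifpup]

1 then 2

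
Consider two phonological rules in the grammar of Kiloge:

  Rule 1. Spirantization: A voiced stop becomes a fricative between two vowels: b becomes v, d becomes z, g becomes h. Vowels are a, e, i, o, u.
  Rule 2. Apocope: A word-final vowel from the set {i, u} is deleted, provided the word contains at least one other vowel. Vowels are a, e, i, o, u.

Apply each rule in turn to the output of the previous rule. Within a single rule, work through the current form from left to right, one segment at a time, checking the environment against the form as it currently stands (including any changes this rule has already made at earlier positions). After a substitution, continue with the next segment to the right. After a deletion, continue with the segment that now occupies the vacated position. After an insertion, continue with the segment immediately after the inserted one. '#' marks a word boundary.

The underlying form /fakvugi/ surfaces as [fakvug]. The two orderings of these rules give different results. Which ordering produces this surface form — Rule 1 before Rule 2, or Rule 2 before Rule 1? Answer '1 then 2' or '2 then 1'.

Order 1 then 2:
  1 Spirantization: [fakvugi] → [fakvuhi]
  2 Apocope: [fakvuhi] → [fakvuh]
  result: [fakvuh]
Order 2 then 1:
  2 Apocope: [fakvugi] → [fakvug]
  1 Spirantization: no change — [fakvug]
  result: [fakvug]

2 then 1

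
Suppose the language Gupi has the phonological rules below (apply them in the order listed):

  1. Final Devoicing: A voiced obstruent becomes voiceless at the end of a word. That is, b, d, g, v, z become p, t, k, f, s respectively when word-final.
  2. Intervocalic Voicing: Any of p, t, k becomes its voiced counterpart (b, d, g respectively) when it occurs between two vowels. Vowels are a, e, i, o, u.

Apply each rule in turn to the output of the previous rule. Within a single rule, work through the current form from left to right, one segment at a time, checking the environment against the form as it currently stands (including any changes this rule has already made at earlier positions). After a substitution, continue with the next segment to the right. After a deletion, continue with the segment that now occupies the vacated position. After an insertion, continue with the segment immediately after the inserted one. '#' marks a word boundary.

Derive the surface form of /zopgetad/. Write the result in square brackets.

1 Final Devoicing: [zopgetad] → [zopgetat]
2 Intervocalic Voicing: [zopgetat] → [zopgedat]

[zopgedat]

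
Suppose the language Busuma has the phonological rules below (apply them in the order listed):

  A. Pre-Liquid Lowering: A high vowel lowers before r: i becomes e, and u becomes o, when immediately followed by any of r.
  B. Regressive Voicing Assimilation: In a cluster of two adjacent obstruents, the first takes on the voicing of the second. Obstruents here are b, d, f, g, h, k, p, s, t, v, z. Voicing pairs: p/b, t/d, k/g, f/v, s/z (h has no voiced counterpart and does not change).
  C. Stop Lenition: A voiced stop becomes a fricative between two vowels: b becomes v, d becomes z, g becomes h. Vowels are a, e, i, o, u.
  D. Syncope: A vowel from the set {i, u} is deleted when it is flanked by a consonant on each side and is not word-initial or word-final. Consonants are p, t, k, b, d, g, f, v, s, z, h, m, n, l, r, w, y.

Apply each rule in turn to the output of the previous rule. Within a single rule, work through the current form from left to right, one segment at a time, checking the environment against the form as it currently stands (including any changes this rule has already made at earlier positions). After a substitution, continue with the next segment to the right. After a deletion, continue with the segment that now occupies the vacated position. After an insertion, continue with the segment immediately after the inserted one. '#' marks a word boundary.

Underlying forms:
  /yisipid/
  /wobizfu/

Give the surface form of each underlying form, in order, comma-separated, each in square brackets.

/yisipid/:
  A Pre-Liquid Lowering: no change — [yisipid]
  B Regressive Voicing Assimilation: no change — [yisipid]
  C Stop Lenition: no change — [yisipid]
  D Syncope: [yisipid] → [yspd]
/wobizfu/:
  A Pre-Liquid Lowering: no change — [wobizfu]
  B Regressive Voicing Assimilation: [wobizfu] → [wobisfu]
  C Stop Lenition: [wobisfu] → [wovisfu]
  D Syncope: [wovisfu] → [wovsfu]

[yspd], [wovsfu]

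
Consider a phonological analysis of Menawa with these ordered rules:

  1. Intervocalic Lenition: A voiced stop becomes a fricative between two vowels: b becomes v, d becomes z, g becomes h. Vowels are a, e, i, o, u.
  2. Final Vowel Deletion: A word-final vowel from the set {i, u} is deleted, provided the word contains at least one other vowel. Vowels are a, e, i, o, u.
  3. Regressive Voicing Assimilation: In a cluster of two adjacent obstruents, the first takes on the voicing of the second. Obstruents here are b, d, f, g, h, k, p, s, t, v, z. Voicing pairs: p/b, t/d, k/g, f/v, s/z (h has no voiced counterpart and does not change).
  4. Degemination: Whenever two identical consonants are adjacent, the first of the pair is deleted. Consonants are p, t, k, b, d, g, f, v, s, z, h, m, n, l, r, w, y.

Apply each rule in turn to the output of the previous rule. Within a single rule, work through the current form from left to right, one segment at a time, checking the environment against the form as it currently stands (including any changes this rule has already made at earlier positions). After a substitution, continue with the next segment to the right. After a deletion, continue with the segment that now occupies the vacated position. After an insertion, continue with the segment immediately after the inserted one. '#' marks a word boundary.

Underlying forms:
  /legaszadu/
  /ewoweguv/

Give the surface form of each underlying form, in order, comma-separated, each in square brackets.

/legaszadu/:
  1 Intervocalic Lenition: [legaszadu] → [lehaszazu]
  2 Final Vowel Deletion: [lehaszazu] → [lehaszaz]
  3 Regressive Voicing Assimilation: [lehaszaz] → [lehazzaz]
  4 Degemination: [lehazzaz] → [lehazaz]
/ewoweguv/:
  1 Intervocalic Lenition: [ewoweguv] → [ewowehuv]
  2 Final Vowel Deletion: no change — [ewowehuv]
  3 Regressive Voicing Assimilation: no change — [ewowehuv]
  4 Degemination: no change — [ewowehuv]

[lehazaz], [ewowehuv]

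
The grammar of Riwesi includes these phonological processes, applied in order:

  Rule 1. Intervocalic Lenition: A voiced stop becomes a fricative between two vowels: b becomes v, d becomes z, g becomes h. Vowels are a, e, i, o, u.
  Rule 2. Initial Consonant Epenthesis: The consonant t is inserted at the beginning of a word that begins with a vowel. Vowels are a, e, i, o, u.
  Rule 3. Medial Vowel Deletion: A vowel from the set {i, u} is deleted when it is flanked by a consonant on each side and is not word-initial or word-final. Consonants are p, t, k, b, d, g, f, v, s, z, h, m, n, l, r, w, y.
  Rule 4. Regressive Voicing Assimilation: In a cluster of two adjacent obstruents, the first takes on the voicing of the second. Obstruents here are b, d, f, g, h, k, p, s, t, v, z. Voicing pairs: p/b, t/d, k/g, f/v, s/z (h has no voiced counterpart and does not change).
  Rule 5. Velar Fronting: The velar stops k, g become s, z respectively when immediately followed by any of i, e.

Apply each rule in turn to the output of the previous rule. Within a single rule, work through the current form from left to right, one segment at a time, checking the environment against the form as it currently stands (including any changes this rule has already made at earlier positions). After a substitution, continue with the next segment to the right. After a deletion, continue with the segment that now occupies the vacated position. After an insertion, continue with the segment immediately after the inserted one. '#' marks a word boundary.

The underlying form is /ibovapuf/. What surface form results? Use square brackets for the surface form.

Rule 1 Intervocalic Lenition: [ibovapuf] → [ivovapuf]
Rule 2 Initial Consonant Epenthesis: [ivovapuf] → [tivovapuf]
Rule 3 Medial Vowel Deletion: [tivovapuf] → [tvovapf]
Rule 4 Regressive Voicing Assimilation: [tvovapf] → [dvovapf]
Rule 5 Velar Fronting: no change — [dvovapf]

[dvovapf]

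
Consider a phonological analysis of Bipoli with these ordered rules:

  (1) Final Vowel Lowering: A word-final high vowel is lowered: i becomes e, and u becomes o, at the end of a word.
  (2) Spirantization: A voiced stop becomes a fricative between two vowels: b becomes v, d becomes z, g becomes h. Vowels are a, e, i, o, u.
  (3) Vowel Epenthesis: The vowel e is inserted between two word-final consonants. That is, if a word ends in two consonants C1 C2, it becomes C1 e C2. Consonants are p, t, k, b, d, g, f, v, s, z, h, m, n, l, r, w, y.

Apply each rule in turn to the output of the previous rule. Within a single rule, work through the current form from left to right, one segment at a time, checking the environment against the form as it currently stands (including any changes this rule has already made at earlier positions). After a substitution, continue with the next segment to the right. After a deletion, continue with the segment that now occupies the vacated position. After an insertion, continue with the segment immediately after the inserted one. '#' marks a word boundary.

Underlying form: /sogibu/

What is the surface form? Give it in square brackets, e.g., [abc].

(1) Final Vowel Lowering: [sogibu] → [sogibo]
(2) Spirantization: [sogibo] → [sohivo]
(3) Vowel Epenthesis: no change — [sohivo]

[sohivo]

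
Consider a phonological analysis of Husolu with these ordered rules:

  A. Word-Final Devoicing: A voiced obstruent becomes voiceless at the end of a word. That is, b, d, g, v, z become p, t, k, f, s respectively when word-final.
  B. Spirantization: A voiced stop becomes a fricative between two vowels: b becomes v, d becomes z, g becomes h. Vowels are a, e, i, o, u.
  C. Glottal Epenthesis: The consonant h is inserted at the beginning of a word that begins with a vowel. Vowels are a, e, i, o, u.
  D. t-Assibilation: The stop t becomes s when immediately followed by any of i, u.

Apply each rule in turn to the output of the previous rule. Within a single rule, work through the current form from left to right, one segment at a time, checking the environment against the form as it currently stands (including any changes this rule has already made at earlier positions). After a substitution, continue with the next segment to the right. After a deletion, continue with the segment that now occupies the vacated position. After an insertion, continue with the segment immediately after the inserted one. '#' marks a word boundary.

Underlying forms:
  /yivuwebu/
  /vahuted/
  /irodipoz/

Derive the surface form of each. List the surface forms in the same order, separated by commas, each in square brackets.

/yivuwebu/:
  A Word-Final Devoicing: no change — [yivuwebu]
  B Spirantization: [yivuwebu] → [yivuwevu]
  C Glottal Epenthesis: no change — [yivuwevu]
  D t-Assibilation: no change — [yivuwevu]
/vahuted/:
  A Word-Final Devoicing: [vahuted] → [vahutet]
  B Spirantization: no change — [vahutet]
  C Glottal Epenthesis: no change — [vahutet]
  D t-Assibilation: no change — [vahutet]
/irodipoz/:
  A Word-Final Devoicing: [irodipoz] → [irodipos]
  B Spirantization: [irodipos] → [irozipos]
  C Glottal Epenthesis: [irozipos] → [hirozipos]
  D t-Assibilation: no change — [hirozipos]

[yivuwevu], [vahutet], [hirozipos]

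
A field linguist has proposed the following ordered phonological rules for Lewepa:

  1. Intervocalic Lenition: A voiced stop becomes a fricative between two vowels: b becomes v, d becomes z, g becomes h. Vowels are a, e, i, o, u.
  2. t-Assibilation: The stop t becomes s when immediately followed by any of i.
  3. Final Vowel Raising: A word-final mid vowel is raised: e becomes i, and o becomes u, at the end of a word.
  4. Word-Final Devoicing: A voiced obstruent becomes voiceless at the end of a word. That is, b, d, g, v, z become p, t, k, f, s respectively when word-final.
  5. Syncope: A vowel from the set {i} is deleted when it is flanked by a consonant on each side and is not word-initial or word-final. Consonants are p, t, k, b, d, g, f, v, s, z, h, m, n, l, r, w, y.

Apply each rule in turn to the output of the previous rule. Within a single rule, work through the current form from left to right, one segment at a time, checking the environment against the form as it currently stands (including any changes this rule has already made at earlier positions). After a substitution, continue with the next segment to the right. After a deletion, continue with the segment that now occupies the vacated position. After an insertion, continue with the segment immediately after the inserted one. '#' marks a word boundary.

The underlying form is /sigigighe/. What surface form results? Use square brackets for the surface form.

[shhghi]

1 Intervocalic Lenition: [sigigighe] → [sihihighe]
2 t-Assibilation: no change — [sihihighe]
3 Final Vowel Raising: [sihihighe] → [sihihighi]
4 Word-Final Devoicing: no change — [sihihighi]
5 Syncope: [sihihighi] → [shhghi]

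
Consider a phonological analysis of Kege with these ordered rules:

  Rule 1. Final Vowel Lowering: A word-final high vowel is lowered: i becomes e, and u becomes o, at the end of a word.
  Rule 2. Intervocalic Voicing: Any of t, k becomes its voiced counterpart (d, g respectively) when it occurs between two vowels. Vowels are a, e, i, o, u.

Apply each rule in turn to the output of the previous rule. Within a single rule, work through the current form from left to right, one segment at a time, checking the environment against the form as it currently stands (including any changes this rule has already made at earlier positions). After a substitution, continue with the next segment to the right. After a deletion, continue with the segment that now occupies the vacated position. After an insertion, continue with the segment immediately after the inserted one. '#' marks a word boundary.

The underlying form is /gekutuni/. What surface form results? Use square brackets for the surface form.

[gegudune]

Rule 1 Final Vowel Lowering: [gekutuni] → [gekutune]
Rule 2 Intervocalic Voicing: [gekutune] → [gegudune]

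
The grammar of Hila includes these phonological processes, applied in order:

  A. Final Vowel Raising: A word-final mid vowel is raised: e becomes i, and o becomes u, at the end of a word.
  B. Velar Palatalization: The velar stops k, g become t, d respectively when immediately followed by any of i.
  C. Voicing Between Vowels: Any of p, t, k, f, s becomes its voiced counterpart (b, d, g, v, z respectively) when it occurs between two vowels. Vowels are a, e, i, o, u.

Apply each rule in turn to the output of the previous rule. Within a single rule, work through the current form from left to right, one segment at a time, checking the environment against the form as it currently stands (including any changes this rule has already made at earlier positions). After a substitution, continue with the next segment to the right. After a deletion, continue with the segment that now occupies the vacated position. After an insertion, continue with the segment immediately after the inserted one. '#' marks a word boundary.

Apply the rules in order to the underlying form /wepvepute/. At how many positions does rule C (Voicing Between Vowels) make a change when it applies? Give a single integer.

A Final Vowel Raising: [wepvepute] → [wepveputi]
B Velar Palatalization: no change — [wepveputi]
C Voicing Between Vowels: [wepveputi] → [wepvebudi]
Rule C changed 2 position(s).

2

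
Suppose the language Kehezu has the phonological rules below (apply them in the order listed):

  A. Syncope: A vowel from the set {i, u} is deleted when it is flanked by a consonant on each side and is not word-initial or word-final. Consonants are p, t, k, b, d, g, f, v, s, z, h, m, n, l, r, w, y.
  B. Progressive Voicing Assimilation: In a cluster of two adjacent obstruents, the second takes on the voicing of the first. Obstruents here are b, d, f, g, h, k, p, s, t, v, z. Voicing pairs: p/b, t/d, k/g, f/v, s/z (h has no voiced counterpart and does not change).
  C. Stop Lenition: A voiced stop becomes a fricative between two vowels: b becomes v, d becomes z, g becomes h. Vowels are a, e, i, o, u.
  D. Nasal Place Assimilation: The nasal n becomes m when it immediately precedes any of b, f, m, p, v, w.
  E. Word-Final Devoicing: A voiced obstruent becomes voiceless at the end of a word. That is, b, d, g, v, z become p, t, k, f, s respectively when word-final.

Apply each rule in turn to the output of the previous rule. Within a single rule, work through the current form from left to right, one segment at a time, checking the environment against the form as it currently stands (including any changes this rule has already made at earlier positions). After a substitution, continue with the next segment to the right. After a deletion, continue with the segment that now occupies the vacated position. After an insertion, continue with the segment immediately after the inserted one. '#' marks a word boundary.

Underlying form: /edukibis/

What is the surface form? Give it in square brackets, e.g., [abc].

[edgbs]

A Syncope: [edukibis] → [edkbs]
B Progressive Voicing Assimilation: [edkbs] → [edgbz]
C Stop Lenition: no change — [edgbz]
D Nasal Place Assimilation: no change — [edgbz]
E Word-Final Devoicing: [edgbz] → [edgbs]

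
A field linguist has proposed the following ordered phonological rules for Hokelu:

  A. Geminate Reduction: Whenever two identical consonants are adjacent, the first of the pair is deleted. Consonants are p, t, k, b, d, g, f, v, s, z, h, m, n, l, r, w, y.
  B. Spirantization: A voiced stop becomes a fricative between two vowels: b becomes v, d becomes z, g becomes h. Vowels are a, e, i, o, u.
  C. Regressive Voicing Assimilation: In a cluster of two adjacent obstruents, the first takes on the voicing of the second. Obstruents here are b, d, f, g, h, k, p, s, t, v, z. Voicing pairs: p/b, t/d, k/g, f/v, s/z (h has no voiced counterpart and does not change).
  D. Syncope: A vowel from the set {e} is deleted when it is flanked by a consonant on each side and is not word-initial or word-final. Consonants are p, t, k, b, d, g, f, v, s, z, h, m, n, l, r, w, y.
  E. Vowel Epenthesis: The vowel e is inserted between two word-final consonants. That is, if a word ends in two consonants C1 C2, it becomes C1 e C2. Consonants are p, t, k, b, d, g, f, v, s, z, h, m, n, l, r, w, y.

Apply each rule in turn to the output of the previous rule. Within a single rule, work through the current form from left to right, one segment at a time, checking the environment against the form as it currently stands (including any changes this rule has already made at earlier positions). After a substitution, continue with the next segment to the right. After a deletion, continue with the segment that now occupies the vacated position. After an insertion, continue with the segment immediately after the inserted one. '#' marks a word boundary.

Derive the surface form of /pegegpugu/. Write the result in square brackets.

[phkpuhu]

A Geminate Reduction: no change — [pegegpugu]
B Spirantization: [pegegpugu] → [pehegpuhu]
C Regressive Voicing Assimilation: [pehegpuhu] → [pehekpuhu]
D Syncope: [pehekpuhu] → [phkpuhu]
E Vowel Epenthesis: no change — [phkpuhu]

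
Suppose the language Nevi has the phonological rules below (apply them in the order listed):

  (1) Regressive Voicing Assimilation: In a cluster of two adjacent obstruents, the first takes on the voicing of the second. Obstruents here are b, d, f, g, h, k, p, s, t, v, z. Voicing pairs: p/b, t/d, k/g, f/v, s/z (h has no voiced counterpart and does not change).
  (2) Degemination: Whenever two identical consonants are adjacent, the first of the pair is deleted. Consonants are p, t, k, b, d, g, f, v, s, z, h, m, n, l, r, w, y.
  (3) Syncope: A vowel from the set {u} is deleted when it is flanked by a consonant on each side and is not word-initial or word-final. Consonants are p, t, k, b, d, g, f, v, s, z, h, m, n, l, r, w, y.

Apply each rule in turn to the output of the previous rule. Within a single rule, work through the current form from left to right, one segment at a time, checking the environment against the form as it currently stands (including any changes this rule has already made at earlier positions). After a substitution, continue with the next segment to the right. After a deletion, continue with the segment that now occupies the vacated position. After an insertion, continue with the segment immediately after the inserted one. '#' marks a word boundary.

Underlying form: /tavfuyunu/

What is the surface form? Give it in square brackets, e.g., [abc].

(1) Regressive Voicing Assimilation: [tavfuyunu] → [taffuyunu]
(2) Degemination: [taffuyunu] → [tafuyunu]
(3) Syncope: [tafuyunu] → [tafynu]

[tafynu]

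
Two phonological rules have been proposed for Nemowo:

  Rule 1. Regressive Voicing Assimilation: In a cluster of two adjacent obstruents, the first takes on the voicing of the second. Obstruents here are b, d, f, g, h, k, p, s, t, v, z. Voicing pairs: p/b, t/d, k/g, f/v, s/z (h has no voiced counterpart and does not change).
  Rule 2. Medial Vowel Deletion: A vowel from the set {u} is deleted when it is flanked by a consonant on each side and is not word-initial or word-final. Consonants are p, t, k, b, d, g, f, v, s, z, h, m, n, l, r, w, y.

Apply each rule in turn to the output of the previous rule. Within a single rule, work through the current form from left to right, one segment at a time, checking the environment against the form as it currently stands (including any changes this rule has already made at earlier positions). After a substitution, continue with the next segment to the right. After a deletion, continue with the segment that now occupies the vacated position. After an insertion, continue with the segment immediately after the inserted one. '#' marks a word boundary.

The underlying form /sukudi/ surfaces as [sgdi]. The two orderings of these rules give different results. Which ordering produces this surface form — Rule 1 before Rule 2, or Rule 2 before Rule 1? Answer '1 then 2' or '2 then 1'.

2 then 1

Order 1 then 2:
  1 Regressive Voicing Assimilation: no change — [sukudi]
  2 Medial Vowel Deletion: [sukudi] → [skdi]
  result: [skdi]
Order 2 then 1:
  2 Medial Vowel Deletion: [sukudi] → [skdi]
  1 Regressive Voicing Assimilation: [skdi] → [sgdi]
  result: [sgdi]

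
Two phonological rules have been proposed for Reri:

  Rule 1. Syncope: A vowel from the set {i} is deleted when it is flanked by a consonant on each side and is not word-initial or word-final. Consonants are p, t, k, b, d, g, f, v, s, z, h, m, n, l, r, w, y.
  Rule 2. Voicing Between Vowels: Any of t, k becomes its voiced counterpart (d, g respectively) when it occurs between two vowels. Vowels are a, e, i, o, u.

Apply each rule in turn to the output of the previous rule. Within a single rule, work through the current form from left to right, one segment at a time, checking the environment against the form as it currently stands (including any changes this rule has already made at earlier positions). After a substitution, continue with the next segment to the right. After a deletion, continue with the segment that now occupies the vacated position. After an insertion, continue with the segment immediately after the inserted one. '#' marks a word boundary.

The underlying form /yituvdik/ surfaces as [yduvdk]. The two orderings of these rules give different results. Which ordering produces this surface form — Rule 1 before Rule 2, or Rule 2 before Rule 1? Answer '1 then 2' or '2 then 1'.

2 then 1

Order 1 then 2:
  1 Syncope: [yituvdik] → [ytuvdk]
  2 Voicing Between Vowels: no change — [ytuvdk]
  result: [ytuvdk]
Order 2 then 1:
  2 Voicing Between Vowels: [yituvdik] → [yiduvdik]
  1 Syncope: [yiduvdik] → [yduvdk]
  result: [yduvdk]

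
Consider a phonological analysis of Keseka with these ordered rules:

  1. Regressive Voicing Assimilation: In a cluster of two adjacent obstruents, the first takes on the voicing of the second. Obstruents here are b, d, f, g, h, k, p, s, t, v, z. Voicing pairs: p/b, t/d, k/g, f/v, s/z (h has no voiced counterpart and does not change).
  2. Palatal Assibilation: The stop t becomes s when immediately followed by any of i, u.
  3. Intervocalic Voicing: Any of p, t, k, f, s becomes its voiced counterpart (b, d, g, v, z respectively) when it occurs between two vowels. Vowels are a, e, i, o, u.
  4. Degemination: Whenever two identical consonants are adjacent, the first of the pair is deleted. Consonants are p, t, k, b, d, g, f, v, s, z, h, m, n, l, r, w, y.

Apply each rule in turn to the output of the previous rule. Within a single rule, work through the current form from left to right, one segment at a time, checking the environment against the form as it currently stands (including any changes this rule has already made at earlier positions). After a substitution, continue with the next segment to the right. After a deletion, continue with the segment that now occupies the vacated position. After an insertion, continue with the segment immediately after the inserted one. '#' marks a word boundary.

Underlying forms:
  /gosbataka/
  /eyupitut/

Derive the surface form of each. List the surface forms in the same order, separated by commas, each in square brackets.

/gosbataka/:
  1 Regressive Voicing Assimilation: [gosbataka] → [gozbataka]
  2 Palatal Assibilation: no change — [gozbataka]
  3 Intervocalic Voicing: [gozbataka] → [gozbadaga]
  4 Degemination: no change — [gozbadaga]
/eyupitut/:
  1 Regressive Voicing Assimilation: no change — [eyupitut]
  2 Palatal Assibilation: [eyupitut] → [eyupisut]
  3 Intervocalic Voicing: [eyupisut] → [eyubizut]
  4 Degemination: no change — [eyubizut]

[gozbadaga], [eyubizut]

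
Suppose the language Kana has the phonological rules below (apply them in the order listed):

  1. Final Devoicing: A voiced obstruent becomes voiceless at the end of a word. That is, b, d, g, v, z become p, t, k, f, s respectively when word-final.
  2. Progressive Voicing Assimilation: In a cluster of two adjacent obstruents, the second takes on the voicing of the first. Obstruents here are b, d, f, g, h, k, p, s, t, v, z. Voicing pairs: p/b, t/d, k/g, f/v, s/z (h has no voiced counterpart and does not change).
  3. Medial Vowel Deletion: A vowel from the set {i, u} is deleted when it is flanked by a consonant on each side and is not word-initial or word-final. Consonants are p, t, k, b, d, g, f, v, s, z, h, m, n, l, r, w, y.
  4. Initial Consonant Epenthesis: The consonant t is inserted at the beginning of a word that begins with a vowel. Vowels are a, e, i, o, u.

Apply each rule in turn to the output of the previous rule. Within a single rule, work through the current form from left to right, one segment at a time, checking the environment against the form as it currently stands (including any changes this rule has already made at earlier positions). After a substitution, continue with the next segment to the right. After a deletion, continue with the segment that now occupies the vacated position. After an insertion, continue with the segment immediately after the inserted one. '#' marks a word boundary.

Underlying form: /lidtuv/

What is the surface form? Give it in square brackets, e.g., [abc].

[lddf]

1 Final Devoicing: [lidtuv] → [lidtuf]
2 Progressive Voicing Assimilation: [lidtuf] → [lidduf]
3 Medial Vowel Deletion: [lidduf] → [lddf]
4 Initial Consonant Epenthesis: no change — [lddf]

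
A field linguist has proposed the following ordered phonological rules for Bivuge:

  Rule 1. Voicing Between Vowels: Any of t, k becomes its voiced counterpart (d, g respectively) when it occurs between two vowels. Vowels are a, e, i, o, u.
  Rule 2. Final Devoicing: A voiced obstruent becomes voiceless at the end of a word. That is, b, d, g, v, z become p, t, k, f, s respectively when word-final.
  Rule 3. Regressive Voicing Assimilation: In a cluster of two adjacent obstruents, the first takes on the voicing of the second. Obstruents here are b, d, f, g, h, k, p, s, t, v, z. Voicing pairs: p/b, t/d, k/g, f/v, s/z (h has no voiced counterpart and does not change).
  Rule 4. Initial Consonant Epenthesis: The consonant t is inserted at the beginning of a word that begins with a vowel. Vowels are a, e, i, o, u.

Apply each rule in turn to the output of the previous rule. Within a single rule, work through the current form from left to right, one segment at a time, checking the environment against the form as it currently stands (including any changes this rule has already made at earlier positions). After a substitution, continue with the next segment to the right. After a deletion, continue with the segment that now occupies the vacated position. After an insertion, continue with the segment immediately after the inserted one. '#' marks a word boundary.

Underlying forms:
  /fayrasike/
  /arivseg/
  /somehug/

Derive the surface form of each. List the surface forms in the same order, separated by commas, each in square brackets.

/fayrasike/:
  Rule 1 Voicing Between Vowels: [fayrasike] → [fayrasige]
  Rule 2 Final Devoicing: no change — [fayrasige]
  Rule 3 Regressive Voicing Assimilation: no change — [fayrasige]
  Rule 4 Initial Consonant Epenthesis: no change — [fayrasige]
/arivseg/:
  Rule 1 Voicing Between Vowels: no change — [arivseg]
  Rule 2 Final Devoicing: [arivseg] → [arivsek]
  Rule 3 Regressive Voicing Assimilation: [arivsek] → [arifsek]
  Rule 4 Initial Consonant Epenthesis: [arifsek] → [tarifsek]
/somehug/:
  Rule 1 Voicing Between Vowels: no change — [somehug]
  Rule 2 Final Devoicing: [somehug] → [somehuk]
  Rule 3 Regressive Voicing Assimilation: no change — [somehuk]
  Rule 4 Initial Consonant Epenthesis: no change — [somehuk]

[fayrasige], [tarifsek], [somehuk]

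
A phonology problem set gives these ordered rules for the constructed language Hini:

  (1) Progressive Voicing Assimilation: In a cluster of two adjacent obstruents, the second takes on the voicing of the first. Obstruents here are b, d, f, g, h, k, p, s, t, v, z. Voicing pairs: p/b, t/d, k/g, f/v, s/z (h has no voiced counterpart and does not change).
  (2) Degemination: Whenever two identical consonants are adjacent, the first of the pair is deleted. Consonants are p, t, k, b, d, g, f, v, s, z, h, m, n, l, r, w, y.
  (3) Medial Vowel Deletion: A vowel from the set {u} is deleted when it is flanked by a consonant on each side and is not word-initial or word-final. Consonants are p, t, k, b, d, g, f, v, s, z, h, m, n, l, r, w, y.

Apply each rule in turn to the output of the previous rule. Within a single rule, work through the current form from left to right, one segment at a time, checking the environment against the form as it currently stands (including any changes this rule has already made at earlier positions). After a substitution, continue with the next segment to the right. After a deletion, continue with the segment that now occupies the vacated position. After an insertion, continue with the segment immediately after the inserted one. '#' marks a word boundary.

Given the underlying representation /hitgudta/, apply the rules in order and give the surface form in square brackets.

(1) Progressive Voicing Assimilation: [hitgudta] → [hitkudda]
(2) Degemination: [hitkudda] → [hitkuda]
(3) Medial Vowel Deletion: [hitkuda] → [hitkda]

[hitkda]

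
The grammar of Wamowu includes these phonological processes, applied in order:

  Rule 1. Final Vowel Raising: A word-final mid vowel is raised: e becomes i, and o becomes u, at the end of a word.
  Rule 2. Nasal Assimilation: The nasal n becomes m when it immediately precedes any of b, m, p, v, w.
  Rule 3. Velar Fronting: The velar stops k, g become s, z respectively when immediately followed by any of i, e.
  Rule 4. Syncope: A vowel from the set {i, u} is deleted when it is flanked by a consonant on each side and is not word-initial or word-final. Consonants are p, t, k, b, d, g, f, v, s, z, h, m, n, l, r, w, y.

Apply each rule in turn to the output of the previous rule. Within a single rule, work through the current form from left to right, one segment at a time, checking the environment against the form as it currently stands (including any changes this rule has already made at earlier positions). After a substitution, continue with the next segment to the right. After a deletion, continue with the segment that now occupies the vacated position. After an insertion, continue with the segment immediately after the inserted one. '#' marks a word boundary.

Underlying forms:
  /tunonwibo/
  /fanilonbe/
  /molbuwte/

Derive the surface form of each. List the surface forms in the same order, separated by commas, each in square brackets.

[tnomwbu], [fanlombi], [molbwti]

/tunonwibo/:
  Rule 1 Final Vowel Raising: [tunonwibo] → [tunonwibu]
  Rule 2 Nasal Assimilation: [tunonwibu] → [tunomwibu]
  Rule 3 Velar Fronting: no change — [tunomwibu]
  Rule 4 Syncope: [tunomwibu] → [tnomwbu]
/fanilonbe/:
  Rule 1 Final Vowel Raising: [fanilonbe] → [fanilonbi]
  Rule 2 Nasal Assimilation: [fanilonbi] → [fanilombi]
  Rule 3 Velar Fronting: no change — [fanilombi]
  Rule 4 Syncope: [fanilombi] → [fanlombi]
/molbuwte/:
  Rule 1 Final Vowel Raising: [molbuwte] → [molbuwti]
  Rule 2 Nasal Assimilation: no change — [molbuwti]
  Rule 3 Velar Fronting: no change — [molbuwti]
  Rule 4 Syncope: [molbuwti] → [molbwti]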